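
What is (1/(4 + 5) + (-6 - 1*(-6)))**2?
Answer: 1/81 ≈ 0.012346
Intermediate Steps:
(1/(4 + 5) + (-6 - 1*(-6)))**2 = (1/9 + (-6 + 6))**2 = (1/9 + 0)**2 = (1/9)**2 = 1/81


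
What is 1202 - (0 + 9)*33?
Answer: 905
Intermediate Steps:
1202 - (0 + 9)*33 = 1202 - 9*33 = 1202 - 1*297 = 1202 - 297 = 905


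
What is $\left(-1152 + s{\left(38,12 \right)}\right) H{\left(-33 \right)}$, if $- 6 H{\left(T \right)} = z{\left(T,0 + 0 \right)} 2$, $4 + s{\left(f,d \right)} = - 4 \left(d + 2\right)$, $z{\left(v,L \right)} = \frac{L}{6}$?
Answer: $0$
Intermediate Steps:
$z{\left(v,L \right)} = \frac{L}{6}$ ($z{\left(v,L \right)} = L \frac{1}{6} = \frac{L}{6}$)
$s{\left(f,d \right)} = -12 - 4 d$ ($s{\left(f,d \right)} = -4 - 4 \left(d + 2\right) = -4 - 4 \left(2 + d\right) = -4 - \left(8 + 4 d\right) = -12 - 4 d$)
$H{\left(T \right)} = 0$ ($H{\left(T \right)} = - \frac{\frac{0 + 0}{6} \cdot 2}{6} = - \frac{\frac{1}{6} \cdot 0 \cdot 2}{6} = - \frac{0 \cdot 2}{6} = \left(- \frac{1}{6}\right) 0 = 0$)
$\left(-1152 + s{\left(38,12 \right)}\right) H{\left(-33 \right)} = \left(-1152 - 60\right) 0 = \left(-1212\right) 0 = 0$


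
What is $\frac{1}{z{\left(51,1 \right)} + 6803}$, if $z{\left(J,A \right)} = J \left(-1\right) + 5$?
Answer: $\frac{1}{6757} \approx 0.00014799$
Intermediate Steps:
$z{\left(J,A \right)} = 5 - J$ ($z{\left(J,A \right)} = - J + 5 = 5 - J$)
$\frac{1}{z{\left(51,1 \right)} + 6803} = \frac{1}{\left(5 - 51\right) + 6803} = \frac{1}{-46 + 6803} = \frac{1}{6757}$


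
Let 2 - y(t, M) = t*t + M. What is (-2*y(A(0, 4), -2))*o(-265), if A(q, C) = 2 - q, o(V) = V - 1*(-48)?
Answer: 0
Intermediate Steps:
o(V) = 48 + V (o(V) = V + 48 = 48 + V)
y(t, M) = 2 - M - t² (y(t, M) = 2 - (t*t + M) = 2 - (t² + M) = 2 - (M + t²) = 2 + (-M - t²) = 2 - M - t²)
(-2*y(A(0, 4), -2))*o(-265) = (-2*(2 - 1*(-2) - (2 - 1*0)²))*(48 - 265) = -2*(2 + 2 - (2 + 0)²)*(-217) = -2*(2 + 2 - 1*2²)*(-217) = -2*(2 + 2 - 1*4)*(-217) = -2*(2 + 2 - 4)*(-217) = -2*0*(-217) = 0*(-217) = 0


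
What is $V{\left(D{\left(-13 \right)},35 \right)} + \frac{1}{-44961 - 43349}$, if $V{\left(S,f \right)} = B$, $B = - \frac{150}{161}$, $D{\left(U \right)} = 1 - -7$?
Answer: $- \frac{13246661}{14217910} \approx -0.93169$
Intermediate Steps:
$D{\left(U \right)} = 8$ ($D{\left(U \right)} = 1 + 7 = 8$)
$B = - \frac{150}{161}$ ($B = \left(-150\right) \frac{1}{161} = - \frac{150}{161} \approx -0.93168$)
$V{\left(S,f \right)} = - \frac{150}{161}$
$V{\left(D{\left(-13 \right)},35 \right)} + \frac{1}{-44961 - 43349} = - \frac{150}{161} + \frac{1}{-44961 - 43349} = - \frac{150}{161} + \frac{1}{-88310} = - \frac{150}{161} - \frac{1}{88310} = - \frac{13246661}{14217910}$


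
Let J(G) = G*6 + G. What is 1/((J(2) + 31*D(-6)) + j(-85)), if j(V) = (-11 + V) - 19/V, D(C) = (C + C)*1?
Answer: -85/38571 ≈ -0.0022037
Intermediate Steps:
D(C) = 2*C (D(C) = (2*C)*1 = 2*C)
J(G) = 7*G (J(G) = 6*G + G = 7*G)
j(V) = -11 + V - 19/V
1/((J(2) + 31*D(-6)) + j(-85)) = 1/((7*2 + 31*(2*(-6))) + (-11 - 85 - 19/(-85))) = 1/((14 + 31*(-12)) + (-11 - 85 - 19*(-1/85))) = 1/((14 - 372) + (-11 - 85 + 19/85)) = 1/(-358 - 8141/85) = 1/(-38571/85) = -85/38571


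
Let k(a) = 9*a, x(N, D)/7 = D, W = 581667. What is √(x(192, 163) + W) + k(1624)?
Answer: 14616 + 2*√145702 ≈ 15379.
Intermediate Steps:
x(N, D) = 7*D
√(x(192, 163) + W) + k(1624) = √(7*163 + 581667) + 9*1624 = √(1141 + 581667) + 14616 = √582808 + 14616 = 2*√145702 + 14616 = 14616 + 2*√145702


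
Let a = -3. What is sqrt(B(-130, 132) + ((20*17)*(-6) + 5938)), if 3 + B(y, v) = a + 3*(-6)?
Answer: sqrt(3874) ≈ 62.241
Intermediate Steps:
B(y, v) = -24 (B(y, v) = -3 + (-3 + 3*(-6)) = -3 + (-3 - 18) = -3 - 21 = -24)
sqrt(B(-130, 132) + ((20*17)*(-6) + 5938)) = sqrt(-24 + ((20*17)*(-6) + 5938)) = sqrt(-24 + (340*(-6) + 5938)) = sqrt(-24 + (-2040 + 5938)) = sqrt(-24 + 3898) = sqrt(3874)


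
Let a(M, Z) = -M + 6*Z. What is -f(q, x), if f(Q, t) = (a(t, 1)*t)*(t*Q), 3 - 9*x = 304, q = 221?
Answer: -7108101455/729 ≈ -9.7505e+6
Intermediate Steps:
x = -301/9 (x = 1/3 - 1/9*304 = 1/3 - 304/9 = -301/9 ≈ -33.444)
f(Q, t) = Q*t**2*(6 - t) (f(Q, t) = ((-t + 6*1)*t)*(t*Q) = ((-t + 6)*t)*(Q*t) = ((6 - t)*t)*(Q*t) = (t*(6 - t))*(Q*t) = Q*t**2*(6 - t))
-f(q, x) = -221*(-301/9)**2*(6 - 1*(-301/9)) = -221*90601*(6 + 301/9)/81 = -221*90601*355/(81*9) = -1*7108101455/729 = -7108101455/729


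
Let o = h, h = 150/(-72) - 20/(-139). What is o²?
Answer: 10465225/2782224 ≈ 3.7615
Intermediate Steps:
h = -3235/1668 (h = 150*(-1/72) - 20*(-1/139) = -25/12 + 20/139 = -3235/1668 ≈ -1.9394)
o = -3235/1668 ≈ -1.9394
o² = (-3235/1668)² = 10465225/2782224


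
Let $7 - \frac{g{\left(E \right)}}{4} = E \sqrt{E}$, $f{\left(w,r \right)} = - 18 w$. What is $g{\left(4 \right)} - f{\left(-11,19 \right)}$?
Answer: $-202$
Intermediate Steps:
$g{\left(E \right)} = 28 - 4 E^{\frac{3}{2}}$ ($g{\left(E \right)} = 28 - 4 E \sqrt{E} = 28 - 4 E^{\frac{3}{2}}$)
$g{\left(4 \right)} - f{\left(-11,19 \right)} = \left(28 - 4 \cdot 4^{\frac{3}{2}}\right) - \left(-18\right) \left(-11\right) = \left(28 - 32\right) - 198 = -4 - 198 = -202$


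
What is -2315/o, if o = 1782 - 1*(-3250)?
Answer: -2315/5032 ≈ -0.46006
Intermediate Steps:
o = 5032 (o = 1782 + 3250 = 5032)
-2315/o = -2315/5032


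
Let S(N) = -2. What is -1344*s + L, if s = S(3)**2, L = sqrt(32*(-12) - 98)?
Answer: -5376 + I*sqrt(482) ≈ -5376.0 + 21.954*I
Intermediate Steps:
L = I*sqrt(482) (L = sqrt(-384 - 98) = sqrt(-482) = I*sqrt(482) ≈ 21.954*I)
s = 4 (s = (-2)**2 = 4)
-1344*s + L = -1344*4 + I*sqrt(482) = -5376 + I*sqrt(482)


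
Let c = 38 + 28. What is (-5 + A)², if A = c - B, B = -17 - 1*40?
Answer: 13924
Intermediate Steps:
c = 66
B = -57 (B = -17 - 40 = -57)
A = 123 (A = 66 - 1*(-57) = 66 + 57 = 123)
(-5 + A)² = (-5 + 123)² = 118² = 13924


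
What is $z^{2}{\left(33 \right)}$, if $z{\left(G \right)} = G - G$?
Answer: $0$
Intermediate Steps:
$z{\left(G \right)} = 0$
$z^{2}{\left(33 \right)} = 0^{2} = 0$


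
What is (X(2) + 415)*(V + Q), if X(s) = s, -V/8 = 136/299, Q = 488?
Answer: 60391608/299 ≈ 2.0198e+5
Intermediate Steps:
V = -1088/299 ≈ -3.6388
(X(2) + 415)*(V + Q) = (2 + 415)*(-1088/299 + 488) = 417*(144824/299) = 60391608/299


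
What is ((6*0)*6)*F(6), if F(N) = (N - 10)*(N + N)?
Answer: 0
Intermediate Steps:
F(N) = 2*N*(-10 + N) (F(N) = (-10 + N)*(2*N) = 2*N*(-10 + N))
((6*0)*6)*F(6) = ((6*0)*6)*(2*6*(-10 + 6)) = (0*6)*(2*6*(-4)) = 0*(-48) = 0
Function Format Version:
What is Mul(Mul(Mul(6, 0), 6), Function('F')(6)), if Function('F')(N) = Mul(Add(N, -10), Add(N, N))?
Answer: 0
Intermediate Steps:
Function('F')(N) = Mul(2, N, Add(-10, N)) (Function('F')(N) = Mul(Add(-10, N), Mul(2, N)) = Mul(2, N, Add(-10, N)))
Mul(Mul(Mul(6, 0), 6), Function('F')(6)) = Mul(Mul(Mul(6, 0), 6), Mul(2, 6, Add(-10, 6))) = Mul(Mul(0, 6), Mul(2, 6, -4)) = Mul(0, -48) = 0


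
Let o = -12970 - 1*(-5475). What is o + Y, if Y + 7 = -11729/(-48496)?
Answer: -363805263/48496 ≈ -7501.8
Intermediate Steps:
o = -7495 (o = -12970 + 5475 = -7495)
Y = -327743/48496 (Y = -7 - 11729/(-48496) = -7 - 11729*(-1/48496) = -7 + 11729/48496 = -327743/48496 ≈ -6.7581)
o + Y = -7495 - 327743/48496 = -363805263/48496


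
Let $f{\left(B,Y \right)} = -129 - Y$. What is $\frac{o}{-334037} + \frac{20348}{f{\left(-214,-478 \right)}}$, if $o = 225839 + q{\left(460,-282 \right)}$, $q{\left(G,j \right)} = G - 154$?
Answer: $\frac{6718060271}{116578913} \approx 57.627$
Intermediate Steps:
$q{\left(G,j \right)} = -154 + G$
$o = 226145$ ($o = 225839 + \left(-154 + 460\right) = 225839 + 306 = 226145$)
$\frac{o}{-334037} + \frac{20348}{f{\left(-214,-478 \right)}} = \frac{226145}{-334037} + \frac{20348}{-129 - -478} = 226145 \left(- \frac{1}{334037}\right) + \frac{20348}{-129 + 478} = - \frac{226145}{334037} + \frac{20348}{349} = \frac{6718060271}{116578913}$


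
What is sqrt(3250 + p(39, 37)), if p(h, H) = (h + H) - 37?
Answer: sqrt(3289) ≈ 57.350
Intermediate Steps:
p(h, H) = -37 + H + h (p(h, H) = (H + h) - 37 = -37 + H + h)
sqrt(3250 + p(39, 37)) = sqrt(3250 + (-37 + 37 + 39)) = sqrt(3250 + 39) = sqrt(3289)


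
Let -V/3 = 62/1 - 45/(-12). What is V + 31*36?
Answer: 3675/4 ≈ 918.75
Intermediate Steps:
V = -789/4 (V = -3*(62/1 - 45/(-12)) = -3*(62*1 - 45*(-1/12)) = -3*(62 + 15/4) = -3*263/4 = -789/4 ≈ -197.25)
V + 31*36 = -789/4 + 31*36 = -789/4 + 1116 = 3675/4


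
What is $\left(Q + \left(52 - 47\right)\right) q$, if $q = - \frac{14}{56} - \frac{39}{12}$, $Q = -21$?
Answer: $56$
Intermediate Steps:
$q = - \frac{7}{2}$ ($q = \left(-14\right) \frac{1}{56} - \frac{13}{4} = - \frac{1}{4} - \frac{13}{4} = - \frac{7}{2} \approx -3.5$)
$\left(Q + \left(52 - 47\right)\right) q = \left(-21 + \left(52 - 47\right)\right) \left(- \frac{7}{2}\right) = \left(-21 + 5\right) \left(- \frac{7}{2}\right) = \left(-16\right) \left(- \frac{7}{2}\right) = 56$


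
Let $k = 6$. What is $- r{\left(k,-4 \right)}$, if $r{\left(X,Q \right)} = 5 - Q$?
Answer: $-9$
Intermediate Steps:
$- r{\left(k,-4 \right)} = - (5 - -4) = - (5 + 4) = \left(-1\right) 9 = -9$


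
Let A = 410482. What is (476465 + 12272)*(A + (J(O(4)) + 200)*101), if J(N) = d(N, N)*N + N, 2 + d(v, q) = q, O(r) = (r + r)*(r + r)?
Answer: 409519574618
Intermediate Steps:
O(r) = 4*r² (O(r) = (2*r)*(2*r) = 4*r²)
d(v, q) = -2 + q
J(N) = N + N*(-2 + N) (J(N) = (-2 + N)*N + N = N*(-2 + N) + N = N + N*(-2 + N))
(476465 + 12272)*(A + (J(O(4)) + 200)*101) = (476465 + 12272)*(410482 + ((4*4²)*(-1 + 4*4²) + 200)*101) = 488737*(410482 + ((4*16)*(-1 + 4*16) + 200)*101) = 488737*(410482 + (64*(-1 + 64) + 200)*101) = 488737*(410482 + (64*63 + 200)*101) = 488737*(410482 + (4032 + 200)*101) = 488737*(410482 + 4232*101) = 488737*(410482 + 427432) = 488737*837914 = 409519574618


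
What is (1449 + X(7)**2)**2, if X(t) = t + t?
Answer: 2706025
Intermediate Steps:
X(t) = 2*t
(1449 + X(7)**2)**2 = (1449 + (2*7)**2)**2 = (1449 + 14**2)**2 = (1449 + 196)**2 = 1645**2 = 2706025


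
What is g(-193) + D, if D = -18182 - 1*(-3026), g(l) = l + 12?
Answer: -15337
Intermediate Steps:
g(l) = 12 + l
D = -15156 (D = -18182 + 3026 = -15156)
g(-193) + D = (12 - 193) - 15156 = -181 - 15156 = -15337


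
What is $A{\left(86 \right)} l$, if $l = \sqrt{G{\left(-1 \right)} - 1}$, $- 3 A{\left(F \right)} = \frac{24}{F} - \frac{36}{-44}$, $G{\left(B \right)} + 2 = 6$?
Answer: $- \frac{173 \sqrt{3}}{473} \approx -0.6335$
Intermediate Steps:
$G{\left(B \right)} = 4$ ($G{\left(B \right)} = -2 + 6 = 4$)
$A{\left(F \right)} = - \frac{3}{11} - \frac{8}{F}$ ($A{\left(F \right)} = - \frac{\frac{24}{F} - \frac{36}{-44}}{3} = - \frac{\frac{24}{F} - - \frac{9}{11}}{3} = - \frac{\frac{24}{F} + \frac{9}{11}}{3} = - \frac{\frac{9}{11} + \frac{24}{F}}{3} = - \frac{3}{11} - \frac{8}{F}$)
$l = \sqrt{3}$ ($l = \sqrt{4 - 1} = \sqrt{3} \approx 1.732$)
$A{\left(86 \right)} l = \left(- \frac{3}{11} - \frac{8}{86}\right) \sqrt{3} = \left(- \frac{3}{11} - \frac{4}{43}\right) \sqrt{3} = - \frac{173 \sqrt{3}}{473}$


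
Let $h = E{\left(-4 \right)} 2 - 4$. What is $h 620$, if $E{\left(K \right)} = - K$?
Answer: $2480$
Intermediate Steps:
$h = 4$ ($h = \left(-1\right) \left(-4\right) 2 - 4 = 4 \cdot 2 - 4 = 8 - 4 = 4$)
$h 620 = 4 \cdot 620 = 2480$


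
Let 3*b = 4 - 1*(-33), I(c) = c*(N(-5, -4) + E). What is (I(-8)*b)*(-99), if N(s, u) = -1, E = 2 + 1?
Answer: 19536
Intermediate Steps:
E = 3
I(c) = 2*c (I(c) = c*(-1 + 3) = c*2 = 2*c)
b = 37/3 (b = (4 - 1*(-33))/3 = (4 + 33)/3 = (1/3)*37 = 37/3 ≈ 12.333)
(I(-8)*b)*(-99) = ((2*(-8))*(37/3))*(-99) = -16*37/3*(-99) = -592/3*(-99) = 19536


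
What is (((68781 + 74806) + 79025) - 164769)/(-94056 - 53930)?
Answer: -57843/147986 ≈ -0.39087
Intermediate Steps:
(((68781 + 74806) + 79025) - 164769)/(-94056 - 53930) = ((143587 + 79025) - 164769)/(-147986) = (222612 - 164769)*(-1/147986) = 57843*(-1/147986) = -57843/147986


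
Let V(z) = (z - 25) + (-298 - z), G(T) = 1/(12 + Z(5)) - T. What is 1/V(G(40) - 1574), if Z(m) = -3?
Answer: -1/323 ≈ -0.0030960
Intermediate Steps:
G(T) = ⅑ - T (G(T) = 1/(12 - 3) - T = 1/9 - T = ⅑ - T)
V(z) = -323 (V(z) = (-25 + z) + (-298 - z) = -323)
1/V(G(40) - 1574) = 1/(-323) = -1/323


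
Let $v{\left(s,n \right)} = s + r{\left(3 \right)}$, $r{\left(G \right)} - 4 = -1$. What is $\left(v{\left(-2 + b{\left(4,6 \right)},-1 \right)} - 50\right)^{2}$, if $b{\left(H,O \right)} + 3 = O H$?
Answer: $784$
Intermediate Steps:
$b{\left(H,O \right)} = -3 + H O$ ($b{\left(H,O \right)} = -3 + O H = -3 + H O$)
$r{\left(G \right)} = 3$ ($r{\left(G \right)} = 4 - 1 = 3$)
$v{\left(s,n \right)} = 3 + s$ ($v{\left(s,n \right)} = s + 3 = 3 + s$)
$\left(v{\left(-2 + b{\left(4,6 \right)},-1 \right)} - 50\right)^{2} = \left(\left(3 + \left(-2 + \left(-3 + 4 \cdot 6\right)\right)\right) - 50\right)^{2} = \left(\left(3 + \left(-2 + \left(-3 + 24\right)\right)\right) - 50\right)^{2} = \left(\left(3 + \left(-2 + 21\right)\right) - 50\right)^{2} = \left(\left(3 + 19\right) - 50\right)^{2} = \left(22 - 50\right)^{2} = \left(-28\right)^{2} = 784$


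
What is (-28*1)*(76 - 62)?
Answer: -392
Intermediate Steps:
(-28*1)*(76 - 62) = -28*14 = -392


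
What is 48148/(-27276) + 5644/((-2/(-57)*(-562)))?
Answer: -551814110/1916139 ≈ -287.98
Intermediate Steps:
48148/(-27276) + 5644/((-2/(-57)*(-562))) = 48148*(-1/27276) + 5644/((-2*(-1/57)*(-562))) = -12037/6819 + 5644/(((2/57)*(-562))) = -12037/6819 + 5644/(-1124/57) = -12037/6819 + 5644*(-57/1124) = -12037/6819 - 80427/281 = -551814110/1916139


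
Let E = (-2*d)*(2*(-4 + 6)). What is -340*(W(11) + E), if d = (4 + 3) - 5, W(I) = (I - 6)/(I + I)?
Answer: 58990/11 ≈ 5362.7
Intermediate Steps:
W(I) = (-6 + I)/(2*I) (W(I) = (-6 + I)/((2*I)) = (-6 + I)*(1/(2*I)) = (-6 + I)/(2*I))
d = 2 (d = 7 - 5 = 2)
E = -16 (E = (-2*2)*(2*(-4 + 6)) = -8*2 = -4*4 = -16)
-340*(W(11) + E) = -340*((½)*(-6 + 11)/11 - 16) = -340*((½)*(1/11)*5 - 16) = -340*(5/22 - 16) = -340*(-347/22) = 58990/11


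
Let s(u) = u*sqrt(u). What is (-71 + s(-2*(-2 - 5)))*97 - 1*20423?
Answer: -27310 + 1358*sqrt(14) ≈ -22229.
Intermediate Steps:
s(u) = u**(3/2)
(-71 + s(-2*(-2 - 5)))*97 - 1*20423 = (-71 + (-2*(-2 - 5))**(3/2))*97 - 1*20423 = (-71 + (-2*(-7))**(3/2))*97 - 20423 = (-71 + 14**(3/2))*97 - 20423 = (-71 + 14*sqrt(14))*97 - 20423 = (-6887 + 1358*sqrt(14)) - 20423 = -27310 + 1358*sqrt(14)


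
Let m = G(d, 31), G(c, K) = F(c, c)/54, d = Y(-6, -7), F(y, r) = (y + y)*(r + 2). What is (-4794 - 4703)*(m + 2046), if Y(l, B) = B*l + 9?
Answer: -183434555/9 ≈ -2.0382e+7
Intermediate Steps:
F(y, r) = 2*y*(2 + r) (F(y, r) = (2*y)*(2 + r) = 2*y*(2 + r))
Y(l, B) = 9 + B*l
d = 51 (d = 9 - 7*(-6) = 9 + 42 = 51)
G(c, K) = c*(2 + c)/27 (G(c, K) = (2*c*(2 + c))/54 = (2*c*(2 + c))*(1/54) = c*(2 + c)/27)
m = 901/9 (m = (1/27)*51*(2 + 51) = (1/27)*51*53 = 901/9 ≈ 100.11)
(-4794 - 4703)*(m + 2046) = (-4794 - 4703)*(901/9 + 2046) = -9497*19315/9 = -183434555/9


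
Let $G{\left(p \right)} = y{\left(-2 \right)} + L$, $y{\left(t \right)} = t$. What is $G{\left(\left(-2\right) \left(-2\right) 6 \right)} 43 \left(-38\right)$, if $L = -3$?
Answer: $8170$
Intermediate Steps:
$G{\left(p \right)} = -5$ ($G{\left(p \right)} = -2 - 3 = -5$)
$G{\left(\left(-2\right) \left(-2\right) 6 \right)} 43 \left(-38\right) = \left(-5\right) 43 \left(-38\right) = \left(-215\right) \left(-38\right) = 8170$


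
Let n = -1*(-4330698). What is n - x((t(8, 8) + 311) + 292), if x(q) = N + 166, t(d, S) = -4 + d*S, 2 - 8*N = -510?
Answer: 4330468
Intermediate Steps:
N = 64 (N = 1/4 - 1/8*(-510) = 1/4 + 255/4 = 64)
t(d, S) = -4 + S*d
n = 4330698
x(q) = 230 (x(q) = 64 + 166 = 230)
n - x((t(8, 8) + 311) + 292) = 4330698 - 1*230 = 4330698 - 230 = 4330468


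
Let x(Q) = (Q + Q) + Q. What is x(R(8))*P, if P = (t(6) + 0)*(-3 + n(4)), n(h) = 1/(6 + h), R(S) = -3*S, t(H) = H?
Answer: 6264/5 ≈ 1252.8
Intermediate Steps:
x(Q) = 3*Q (x(Q) = 2*Q + Q = 3*Q)
P = -87/5 (P = (6 + 0)*(-3 + 1/(6 + 4)) = 6*(-3 + 1/10) = 6*(-3 + ⅒) = 6*(-29/10) = -87/5 ≈ -17.400)
x(R(8))*P = (3*(-3*8))*(-87/5) = (3*(-24))*(-87/5) = -72*(-87/5) = 6264/5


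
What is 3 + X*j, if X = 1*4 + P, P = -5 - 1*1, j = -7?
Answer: 17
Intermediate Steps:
P = -6 (P = -5 - 1 = -6)
X = -2 (X = 1*4 - 6 = 4 - 6 = -2)
3 + X*j = 3 - 2*(-7) = 3 + 14 = 17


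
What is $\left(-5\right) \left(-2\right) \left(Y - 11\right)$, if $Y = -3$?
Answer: $-140$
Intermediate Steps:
$\left(-5\right) \left(-2\right) \left(Y - 11\right) = \left(-5\right) \left(-2\right) \left(-3 - 11\right) = 10 \left(-14\right) = -140$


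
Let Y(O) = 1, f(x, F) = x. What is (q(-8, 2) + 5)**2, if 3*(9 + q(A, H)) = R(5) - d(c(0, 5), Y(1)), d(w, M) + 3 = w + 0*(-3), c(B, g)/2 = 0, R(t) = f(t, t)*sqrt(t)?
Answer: 206/9 - 10*sqrt(5) ≈ 0.52821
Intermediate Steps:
R(t) = t**(3/2) (R(t) = t*sqrt(t) = t**(3/2))
c(B, g) = 0 (c(B, g) = 2*0 = 0)
d(w, M) = -3 + w (d(w, M) = -3 + (w + 0*(-3)) = -3 + (w + 0) = -3 + w)
q(A, H) = -8 + 5*sqrt(5)/3 (q(A, H) = -9 + (5**(3/2) - (-3 + 0))/3 = -9 + (5*sqrt(5) - 1*(-3))/3 = -9 + (5*sqrt(5) + 3)/3 = -9 + (3 + 5*sqrt(5))/3 = -9 + (1 + 5*sqrt(5)/3) = -8 + 5*sqrt(5)/3)
(q(-8, 2) + 5)**2 = ((-8 + 5*sqrt(5)/3) + 5)**2 = (-3 + 5*sqrt(5)/3)**2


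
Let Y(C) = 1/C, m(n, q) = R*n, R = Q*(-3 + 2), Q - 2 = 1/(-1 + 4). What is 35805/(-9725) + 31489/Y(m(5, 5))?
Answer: -2143635158/5835 ≈ -3.6738e+5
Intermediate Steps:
Q = 7/3 (Q = 2 + 1/(-1 + 4) = 2 + 1/3 = 2 + ⅓ = 7/3 ≈ 2.3333)
R = -7/3 (R = 7*(-3 + 2)/3 = (7/3)*(-1) = -7/3 ≈ -2.3333)
m(n, q) = -7*n/3
35805/(-9725) + 31489/Y(m(5, 5)) = 35805/(-9725) + 31489/(1/(-7/3*5)) = 35805*(-1/9725) + 31489/(1/(-35/3)) = -7161/1945 + 31489/(-3/35) = -7161/1945 + 31489*(-35/3) = -7161/1945 - 1102115/3 = -2143635158/5835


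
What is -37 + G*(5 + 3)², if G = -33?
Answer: -2149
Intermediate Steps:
-37 + G*(5 + 3)² = -37 - 33*(5 + 3)² = -37 - 33*8² = -37 - 33*64 = -37 - 2112 = -2149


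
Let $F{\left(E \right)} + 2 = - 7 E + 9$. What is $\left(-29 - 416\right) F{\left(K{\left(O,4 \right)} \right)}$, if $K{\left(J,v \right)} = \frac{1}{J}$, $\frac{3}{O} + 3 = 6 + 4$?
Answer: $\frac{12460}{3} \approx 4153.3$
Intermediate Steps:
$O = \frac{3}{7}$ ($O = \frac{3}{-3 + \left(6 + 4\right)} = \frac{3}{-3 + 10} = \frac{3}{7} \approx 0.42857$)
$F{\left(E \right)} = 7 - 7 E$ ($F{\left(E \right)} = -2 - \left(-9 + 7 E\right) = 7 - 7 E$)
$\left(-29 - 416\right) F{\left(K{\left(O,4 \right)} \right)} = \left(-29 - 416\right) \left(7 - \frac{7}{\frac{3}{7}}\right) = \left(-29 - 416\right) \left(7 - \frac{49}{3}\right) = - 445 \left(7 - \frac{49}{3}\right) = \left(-445\right) \left(- \frac{28}{3}\right) = \frac{12460}{3}$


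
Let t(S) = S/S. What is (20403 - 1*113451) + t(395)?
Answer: -93047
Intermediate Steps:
t(S) = 1
(20403 - 1*113451) + t(395) = (20403 - 1*113451) + 1 = (20403 - 113451) + 1 = -93048 + 1 = -93047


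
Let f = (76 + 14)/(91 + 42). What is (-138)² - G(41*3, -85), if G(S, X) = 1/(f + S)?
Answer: 313254623/16449 ≈ 19044.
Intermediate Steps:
f = 90/133 ≈ 0.67669
G(S, X) = 1/(90/133 + S)
(-138)² - G(41*3, -85) = (-138)² - 133/(90 + 133*(41*3)) = 19044 - 133/(90 + 133*123) = 19044 - 133/(90 + 16359) = 19044 - 133/16449 = 313254623/16449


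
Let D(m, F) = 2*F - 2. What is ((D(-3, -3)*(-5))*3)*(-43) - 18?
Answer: -5178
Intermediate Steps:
D(m, F) = -2 + 2*F
((D(-3, -3)*(-5))*3)*(-43) - 18 = (((-2 + 2*(-3))*(-5))*3)*(-43) - 18 = (((-2 - 6)*(-5))*3)*(-43) - 18 = (-8*(-5)*3)*(-43) - 18 = (40*3)*(-43) - 18 = 120*(-43) - 18 = -5160 - 18 = -5178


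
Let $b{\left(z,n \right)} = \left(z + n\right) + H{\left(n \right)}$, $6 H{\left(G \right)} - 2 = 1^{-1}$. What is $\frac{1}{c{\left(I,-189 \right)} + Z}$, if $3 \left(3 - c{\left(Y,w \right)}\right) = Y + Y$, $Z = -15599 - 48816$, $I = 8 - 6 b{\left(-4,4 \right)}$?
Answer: $- \frac{3}{193246} \approx -1.5524 \cdot 10^{-5}$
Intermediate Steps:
$H{\left(G \right)} = \frac{1}{2}$ ($H{\left(G \right)} = \frac{1}{3} + \frac{1}{6 \cdot 1} = \frac{1}{3} + \frac{1}{6} \cdot 1 = \frac{1}{3} + \frac{1}{6} = \frac{1}{2}$)
$b{\left(z,n \right)} = \frac{1}{2} + n + z$ ($b{\left(z,n \right)} = \left(z + n\right) + \frac{1}{2} = \left(n + z\right) + \frac{1}{2} = \frac{1}{2} + n + z$)
$I = 5$ ($I = 8 - 6 \left(\frac{1}{2} + 4 - 4\right) = 8 - 3 = 5$)
$Z = -64415$ ($Z = -15599 - 48816 = -64415$)
$c{\left(Y,w \right)} = 3 - \frac{2 Y}{3}$ ($c{\left(Y,w \right)} = 3 - \frac{Y + Y}{3} = 3 - \frac{2 Y}{3}$)
$\frac{1}{c{\left(I,-189 \right)} + Z} = \frac{1}{\left(3 - \frac{10}{3}\right) - 64415} = \frac{1}{- \frac{1}{3} - 64415} = \frac{1}{- \frac{193246}{3}} = - \frac{3}{193246}$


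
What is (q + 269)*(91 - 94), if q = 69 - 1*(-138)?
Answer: -1428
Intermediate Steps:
q = 207 (q = 69 + 138 = 207)
(q + 269)*(91 - 94) = (207 + 269)*(91 - 94) = 476*(-3) = -1428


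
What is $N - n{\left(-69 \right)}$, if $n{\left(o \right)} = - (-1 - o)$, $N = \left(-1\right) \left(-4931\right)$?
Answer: $4999$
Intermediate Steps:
$N = 4931$
$n{\left(o \right)} = 1 + o$
$N - n{\left(-69 \right)} = 4931 - \left(1 - 69\right) = 4931 - -68 = 4931 + 68 = 4999$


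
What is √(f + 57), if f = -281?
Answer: 4*I*√14 ≈ 14.967*I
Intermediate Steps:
√(f + 57) = √(-281 + 57) = √(-224) = 4*I*√14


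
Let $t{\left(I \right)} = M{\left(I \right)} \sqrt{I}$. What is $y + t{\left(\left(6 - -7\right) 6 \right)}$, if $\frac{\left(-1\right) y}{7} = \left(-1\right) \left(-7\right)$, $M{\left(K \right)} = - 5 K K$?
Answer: $-49 - 30420 \sqrt{78} \approx -2.6871 \cdot 10^{5}$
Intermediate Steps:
$M{\left(K \right)} = - 5 K^{2}$
$y = -49$ ($y = - 7 \left(\left(-1\right) \left(-7\right)\right) = \left(-7\right) 7 = -49$)
$t{\left(I \right)} = - 5 I^{\frac{5}{2}}$ ($t{\left(I \right)} = - 5 I^{2} \sqrt{I} = - 5 I^{\frac{5}{2}}$)
$y + t{\left(\left(6 - -7\right) 6 \right)} = -49 - 5 \left(\left(6 - -7\right) 6\right)^{\frac{5}{2}} = -49 - 5 \left(\left(6 + \left(10 - 3\right)\right) 6\right)^{\frac{5}{2}} = -49 - 5 \left(\left(6 + 7\right) 6\right)^{\frac{5}{2}} = -49 - 5 \left(13 \cdot 6\right)^{\frac{5}{2}} = -49 - 5 \cdot 78^{\frac{5}{2}} = -49 - 5 \cdot 6084 \sqrt{78} = -49 - 30420 \sqrt{78}$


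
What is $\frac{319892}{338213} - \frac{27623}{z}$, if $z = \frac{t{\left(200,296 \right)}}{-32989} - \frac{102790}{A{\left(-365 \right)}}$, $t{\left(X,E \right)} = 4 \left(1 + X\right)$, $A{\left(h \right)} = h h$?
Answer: $\frac{8212168490009438859}{236617346420146} \approx 34707.0$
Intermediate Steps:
$A{\left(h \right)} = h^{2}$
$t{\left(X,E \right)} = 4 + 4 X$
$z = - \frac{699610442}{878991905}$ ($z = \frac{4 + 4 \cdot 200}{-32989} - \frac{102790}{\left(-365\right)^{2}} = \left(4 + 800\right) \left(- \frac{1}{32989}\right) - \frac{102790}{133225} = 804 \left(- \frac{1}{32989}\right) - \frac{20558}{26645} = - \frac{804}{32989} - \frac{20558}{26645} = - \frac{699610442}{878991905} \approx -0.79592$)
$\frac{319892}{338213} - \frac{27623}{z} = \frac{319892}{338213} - \frac{27623}{- \frac{699610442}{878991905}} = 319892 \cdot \frac{1}{338213} - - \frac{24280393391815}{699610442} = \frac{319892}{338213} + \frac{24280393391815}{699610442} = \frac{8212168490009438859}{236617346420146}$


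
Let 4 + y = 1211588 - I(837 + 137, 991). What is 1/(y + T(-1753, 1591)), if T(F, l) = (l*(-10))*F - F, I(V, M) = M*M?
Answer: 1/28121486 ≈ 3.5560e-8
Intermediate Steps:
I(V, M) = M²
T(F, l) = -F - 10*F*l (T(F, l) = (-10*l)*F - F = -10*F*l - F = -F - 10*F*l)
y = 229503 (y = -4 + (1211588 - 1*991²) = -4 + (1211588 - 1*982081) = -4 + (1211588 - 982081) = -4 + 229507 = 229503)
1/(y + T(-1753, 1591)) = 1/(229503 - 1*(-1753)*(1 + 10*1591)) = 1/(229503 - 1*(-1753)*(1 + 15910)) = 1/(229503 - 1*(-1753)*15911) = 1/(229503 + 27891983) = 1/28121486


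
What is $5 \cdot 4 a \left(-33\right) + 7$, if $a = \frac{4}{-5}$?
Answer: $535$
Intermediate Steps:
$a = - \frac{4}{5}$ ($a = 4 \left(- \frac{1}{5}\right) = - \frac{4}{5} \approx -0.8$)
$5 \cdot 4 a \left(-33\right) + 7 = 5 \cdot 4 \left(- \frac{4}{5}\right) \left(-33\right) + 7 = 20 \left(- \frac{4}{5}\right) \left(-33\right) + 7 = \left(-16\right) \left(-33\right) + 7 = 528 + 7 = 535$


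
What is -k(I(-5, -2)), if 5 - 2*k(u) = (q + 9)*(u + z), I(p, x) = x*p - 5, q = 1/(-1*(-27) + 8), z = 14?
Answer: 5829/70 ≈ 83.271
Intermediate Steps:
q = 1/35 (q = 1/(27 + 8) = 1/35 ≈ 0.028571)
I(p, x) = -5 + p*x (I(p, x) = p*x - 5 = -5 + p*x)
k(u) = -607/10 - 158*u/35 (k(u) = 5/2 - (1/35 + 9)*(u + 14)/2 = 5/2 - 158*(14 + u)/35 = 5/2 - (632/5 + 316*u/35)/2 = 5/2 + (-316/5 - 158*u/35) = -607/10 - 158*u/35)
-k(I(-5, -2)) = -(-607/10 - 158*(-5 - 5*(-2))/35) = -(-607/10 - 158*(-5 + 10)/35) = -(-607/10 - 158/35*5) = -(-607/10 - 158/7) = -1*(-5829/70) = 5829/70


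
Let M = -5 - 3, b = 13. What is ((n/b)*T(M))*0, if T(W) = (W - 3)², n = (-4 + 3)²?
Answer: 0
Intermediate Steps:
n = 1 (n = (-1)² = 1)
M = -8
T(W) = (-3 + W)²
((n/b)*T(M))*0 = ((1/13)*(-3 - 8)²)*0 = ((1*(1/13))*(-11)²)*0 = ((1/13)*121)*0 = (121/13)*0 = 0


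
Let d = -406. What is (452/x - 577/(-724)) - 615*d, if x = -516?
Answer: 23320039861/93396 ≈ 2.4969e+5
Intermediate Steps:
(452/x - 577/(-724)) - 615*d = (452/(-516) - 577/(-724)) - 615*(-406) = (452*(-1/516) - 577*(-1/724)) + 249690 = (-113/129 + 577/724) + 249690 = -7379/93396 + 249690 = 23320039861/93396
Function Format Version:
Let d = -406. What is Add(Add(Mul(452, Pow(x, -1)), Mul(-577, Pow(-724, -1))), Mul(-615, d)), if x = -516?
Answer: Rational(23320039861, 93396) ≈ 2.4969e+5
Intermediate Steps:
Add(Add(Mul(452, Pow(x, -1)), Mul(-577, Pow(-724, -1))), Mul(-615, d)) = Add(Add(Mul(452, Pow(-516, -1)), Mul(-577, Pow(-724, -1))), Mul(-615, -406)) = Add(Add(Mul(452, Rational(-1, 516)), Mul(-577, Rational(-1, 724))), 249690) = Add(Add(Rational(-113, 129), Rational(577, 724)), 249690) = Add(Rational(-7379, 93396), 249690) = Rational(23320039861, 93396)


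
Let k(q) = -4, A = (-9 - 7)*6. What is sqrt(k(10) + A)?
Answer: 10*I ≈ 10.0*I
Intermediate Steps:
A = -96 (A = -16*6 = -96)
sqrt(k(10) + A) = sqrt(-4 - 96) = sqrt(-100) = 10*I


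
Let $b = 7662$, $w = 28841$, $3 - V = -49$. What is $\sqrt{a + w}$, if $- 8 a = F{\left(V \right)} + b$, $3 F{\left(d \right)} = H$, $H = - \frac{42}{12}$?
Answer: $\frac{\sqrt{4015209}}{12} \approx 166.98$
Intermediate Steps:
$V = 52$ ($V = 3 - -49 = 3 + 49 = 52$)
$H = - \frac{7}{2}$ ($H = \left(-42\right) \frac{1}{12} = - \frac{7}{2} \approx -3.5$)
$F{\left(d \right)} = - \frac{7}{6}$ ($F{\left(d \right)} = \frac{1}{3} \left(- \frac{7}{2}\right) = - \frac{7}{6}$)
$a = - \frac{45965}{48}$ ($a = - \frac{- \frac{7}{6} + 7662}{8} = \left(- \frac{1}{8}\right) \frac{45965}{6} = - \frac{45965}{48} \approx -957.6$)
$\sqrt{a + w} = \sqrt{- \frac{45965}{48} + 28841} = \sqrt{\frac{1338403}{48}} = \frac{\sqrt{4015209}}{12}$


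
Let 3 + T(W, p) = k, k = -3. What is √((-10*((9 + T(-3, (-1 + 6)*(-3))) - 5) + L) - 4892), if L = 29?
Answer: I*√4843 ≈ 69.592*I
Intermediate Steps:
T(W, p) = -6 (T(W, p) = -3 - 3 = -6)
√((-10*((9 + T(-3, (-1 + 6)*(-3))) - 5) + L) - 4892) = √((-10*((9 - 6) - 5) + 29) - 4892) = √((-10*(3 - 5) + 29) - 4892) = √((-10*(-2) + 29) - 4892) = √((20 + 29) - 4892) = √(49 - 4892) = √(-4843) = I*√4843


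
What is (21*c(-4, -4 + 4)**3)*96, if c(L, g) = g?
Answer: 0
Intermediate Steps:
(21*c(-4, -4 + 4)**3)*96 = (21*(-4 + 4)**3)*96 = (21*0**3)*96 = (21*0)*96 = 0*96 = 0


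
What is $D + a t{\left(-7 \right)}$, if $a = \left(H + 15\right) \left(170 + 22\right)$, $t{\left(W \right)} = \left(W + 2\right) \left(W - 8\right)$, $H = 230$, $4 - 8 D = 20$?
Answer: $3527998$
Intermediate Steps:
$D = -2$ ($D = \frac{1}{2} - \frac{5}{2} = -2$)
$t{\left(W \right)} = \left(-8 + W\right) \left(2 + W\right)$ ($t{\left(W \right)} = \left(2 + W\right) \left(-8 + W\right) = \left(-8 + W\right) \left(2 + W\right)$)
$a = 47040$ ($a = \left(230 + 15\right) \left(170 + 22\right) = 245 \cdot 192 = 47040$)
$D + a t{\left(-7 \right)} = -2 + 47040 \left(-16 + \left(-7\right)^{2} - -42\right) = -2 + 47040 \left(-16 + 49 + 42\right) = -2 + 47040 \cdot 75 = -2 + 3528000 = 3527998$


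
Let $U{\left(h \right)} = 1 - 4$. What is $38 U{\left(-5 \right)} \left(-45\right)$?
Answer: $5130$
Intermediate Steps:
$U{\left(h \right)} = -3$
$38 U{\left(-5 \right)} \left(-45\right) = 38 \left(-3\right) \left(-45\right) = \left(-114\right) \left(-45\right) = 5130$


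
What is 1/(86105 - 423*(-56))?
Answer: 1/109793 ≈ 9.1080e-6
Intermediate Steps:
1/(86105 - 423*(-56)) = 1/(86105 + 23688) = 1/109793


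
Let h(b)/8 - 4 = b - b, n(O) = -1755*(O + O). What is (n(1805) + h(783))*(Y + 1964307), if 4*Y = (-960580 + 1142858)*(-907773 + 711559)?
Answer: 56635790214765188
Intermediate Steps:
n(O) = -3510*O
Y = -8941373873 (Y = ((-960580 + 1142858)*(-907773 + 711559))/4 = (182278*(-196214))/4 = (¼)*(-35765495492) = -8941373873)
h(b) = 32 (h(b) = 32 + 8*(b - b) = 32 + 8*0 = 32 + 0 = 32)
(n(1805) + h(783))*(Y + 1964307) = (-3510*1805 + 32)*(-8941373873 + 1964307) = (-6335550 + 32)*(-8939409566) = -6335518*(-8939409566) = 56635790214765188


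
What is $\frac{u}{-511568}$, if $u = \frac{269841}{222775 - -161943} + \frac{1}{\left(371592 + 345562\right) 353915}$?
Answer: $- \frac{17122191149594257}{12488126237317390546960} \approx -1.3711 \cdot 10^{-6}$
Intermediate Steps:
$u = \frac{17122191149594257}{24411468734004845}$ ($u = \frac{269841}{222775 + 161943} + \frac{1}{717154} \cdot \frac{1}{353915} = \frac{269841}{384718} + \frac{1}{717154} \cdot \frac{1}{353915} = 269841 \cdot \frac{1}{384718} + \frac{1}{253811557910} = \frac{269841}{384718} + \frac{1}{253811557910} = \frac{17122191149594257}{24411468734004845} \approx 0.7014$)
$\frac{u}{-511568} = \frac{17122191149594257}{24411468734004845 \left(-511568\right)} = \frac{17122191149594257}{24411468734004845} \left(- \frac{1}{511568}\right) = - \frac{17122191149594257}{12488126237317390546960}$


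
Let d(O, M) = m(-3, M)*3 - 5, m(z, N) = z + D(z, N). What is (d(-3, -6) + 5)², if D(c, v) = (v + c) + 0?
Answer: 1296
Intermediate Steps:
D(c, v) = c + v (D(c, v) = (c + v) + 0 = c + v)
m(z, N) = N + 2*z (m(z, N) = z + (z + N) = z + (N + z) = N + 2*z)
d(O, M) = -23 + 3*M (d(O, M) = (M + 2*(-3))*3 - 5 = (M - 6)*3 - 5 = (-6 + M)*3 - 5 = (-18 + 3*M) - 5 = -23 + 3*M)
(d(-3, -6) + 5)² = ((-23 + 3*(-6)) + 5)² = ((-23 - 18) + 5)² = (-41 + 5)² = (-36)² = 1296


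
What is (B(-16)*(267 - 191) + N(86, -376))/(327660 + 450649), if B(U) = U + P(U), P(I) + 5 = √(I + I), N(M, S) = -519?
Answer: -2115/778309 + 304*I*√2/778309 ≈ -0.0027174 + 0.00055238*I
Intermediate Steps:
P(I) = -5 + √2*√I (P(I) = -5 + √(I + I) = -5 + √(2*I) = -5 + √2*√I)
B(U) = -5 + U + √2*√U (B(U) = U + (-5 + √2*√U) = -5 + U + √2*√U)
(B(-16)*(267 - 191) + N(86, -376))/(327660 + 450649) = ((-5 - 16 + √2*√(-16))*(267 - 191) - 519)/(327660 + 450649) = ((-5 - 16 + √2*(4*I))*76 - 519)/778309 = ((-5 - 16 + 4*I*√2)*76 - 519)*(1/778309) = ((-21 + 4*I*√2)*76 - 519)*(1/778309) = ((-1596 + 304*I*√2) - 519)*(1/778309) = (-2115 + 304*I*√2)*(1/778309) = -2115/778309 + 304*I*√2/778309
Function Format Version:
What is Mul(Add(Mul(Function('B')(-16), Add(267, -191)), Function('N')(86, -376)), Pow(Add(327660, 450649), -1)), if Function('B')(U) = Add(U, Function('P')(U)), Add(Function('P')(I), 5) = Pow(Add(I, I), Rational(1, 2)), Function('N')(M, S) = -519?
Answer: Add(Rational(-2115, 778309), Mul(Rational(304, 778309), I, Pow(2, Rational(1, 2)))) ≈ Add(-0.0027174, Mul(0.00055238, I))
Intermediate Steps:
Function('P')(I) = Add(-5, Mul(Pow(2, Rational(1, 2)), Pow(I, Rational(1, 2)))) (Function('P')(I) = Add(-5, Pow(Add(I, I), Rational(1, 2))) = Add(-5, Pow(Mul(2, I), Rational(1, 2))) = Add(-5, Mul(Pow(2, Rational(1, 2)), Pow(I, Rational(1, 2)))))
Function('B')(U) = Add(-5, U, Mul(Pow(2, Rational(1, 2)), Pow(U, Rational(1, 2)))) (Function('B')(U) = Add(U, Add(-5, Mul(Pow(2, Rational(1, 2)), Pow(U, Rational(1, 2))))) = Add(-5, U, Mul(Pow(2, Rational(1, 2)), Pow(U, Rational(1, 2)))))
Mul(Add(Mul(Function('B')(-16), Add(267, -191)), Function('N')(86, -376)), Pow(Add(327660, 450649), -1)) = Mul(Add(Mul(Add(-5, -16, Mul(Pow(2, Rational(1, 2)), Pow(-16, Rational(1, 2)))), Add(267, -191)), -519), Pow(Add(327660, 450649), -1)) = Mul(Add(Mul(Add(-5, -16, Mul(Pow(2, Rational(1, 2)), Mul(4, I))), 76), -519), Pow(778309, -1)) = Mul(Add(Mul(Add(-5, -16, Mul(4, I, Pow(2, Rational(1, 2)))), 76), -519), Rational(1, 778309)) = Mul(Add(Mul(Add(-21, Mul(4, I, Pow(2, Rational(1, 2)))), 76), -519), Rational(1, 778309)) = Mul(Add(Add(-1596, Mul(304, I, Pow(2, Rational(1, 2)))), -519), Rational(1, 778309)) = Mul(Add(-2115, Mul(304, I, Pow(2, Rational(1, 2)))), Rational(1, 778309)) = Add(Rational(-2115, 778309), Mul(Rational(304, 778309), I, Pow(2, Rational(1, 2))))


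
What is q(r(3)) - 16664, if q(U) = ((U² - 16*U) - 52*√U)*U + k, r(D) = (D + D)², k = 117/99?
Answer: -21723/11 ≈ -1974.8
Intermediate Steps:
k = 13/11 (k = 117*(1/99) = 13/11 ≈ 1.1818)
r(D) = 4*D² (r(D) = (2*D)² = 4*D²)
q(U) = 13/11 + U*(U² - 52*√U - 16*U) (q(U) = ((U² - 16*U) - 52*√U)*U + 13/11 = (U² - 52*√U - 16*U)*U + 13/11 = U*(U² - 52*√U - 16*U) + 13/11 = 13/11 + U*(U² - 52*√U - 16*U))
q(r(3)) - 16664 = (13/11 + (4*3²)³ - 52*(4*3²)^(3/2) - 16*(4*3²)²) - 16664 = (13/11 + (4*9)³ - 52*(4*9)^(3/2) - 16*(4*9)²) - 16664 = (13/11 + 36³ - 52*36^(3/2) - 16*36²) - 16664 = (13/11 + 46656 - 52*216 - 16*1296) - 16664 = (13/11 + 46656 - 11232 - 20736) - 16664 = 161581/11 - 16664 = -21723/11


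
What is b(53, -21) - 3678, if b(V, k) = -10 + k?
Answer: -3709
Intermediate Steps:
b(53, -21) - 3678 = (-10 - 21) - 3678 = -31 - 3678 = -3709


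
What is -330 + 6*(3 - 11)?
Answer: -378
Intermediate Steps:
-330 + 6*(3 - 11) = -330 + 6*(-8) = -330 - 48 = -378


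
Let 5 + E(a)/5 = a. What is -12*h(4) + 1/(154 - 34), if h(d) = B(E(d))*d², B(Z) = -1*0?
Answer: 1/120 ≈ 0.0083333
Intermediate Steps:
E(a) = -25 + 5*a
B(Z) = 0
h(d) = 0 (h(d) = 0*d² = 0)
-12*h(4) + 1/(154 - 34) = -12*0 + 1/(154 - 34) = 0 + 1/120 = 1/120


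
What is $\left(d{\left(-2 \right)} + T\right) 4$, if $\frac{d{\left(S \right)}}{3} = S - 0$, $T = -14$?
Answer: $-80$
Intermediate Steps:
$d{\left(S \right)} = 3 S$ ($d{\left(S \right)} = 3 \left(S - 0\right) = 3 \left(S + 0\right) = 3 S$)
$\left(d{\left(-2 \right)} + T\right) 4 = \left(3 \left(-2\right) - 14\right) 4 = \left(-6 - 14\right) 4 = \left(-20\right) 4 = -80$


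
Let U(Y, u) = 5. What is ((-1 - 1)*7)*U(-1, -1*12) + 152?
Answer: 82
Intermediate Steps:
((-1 - 1)*7)*U(-1, -1*12) + 152 = ((-1 - 1)*7)*5 + 152 = -2*7*5 + 152 = -14*5 + 152 = -70 + 152 = 82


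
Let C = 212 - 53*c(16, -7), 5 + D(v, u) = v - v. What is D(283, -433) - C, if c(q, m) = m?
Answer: -588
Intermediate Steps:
D(v, u) = -5 (D(v, u) = -5 + (v - v) = -5 + 0 = -5)
C = 583 (C = 212 - 53*(-7) = 212 + 371 = 583)
D(283, -433) - C = -5 - 1*583 = -5 - 583 = -588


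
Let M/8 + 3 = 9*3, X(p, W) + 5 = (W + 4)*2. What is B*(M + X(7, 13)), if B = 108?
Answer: 23868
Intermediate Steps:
X(p, W) = 3 + 2*W (X(p, W) = -5 + (W + 4)*2 = -5 + (4 + W)*2 = -5 + (8 + 2*W) = 3 + 2*W)
M = 192 (M = -24 + 8*(9*3) = -24 + 8*27 = -24 + 216 = 192)
B*(M + X(7, 13)) = 108*(192 + (3 + 2*13)) = 108*(192 + (3 + 26)) = 108*(192 + 29) = 108*221 = 23868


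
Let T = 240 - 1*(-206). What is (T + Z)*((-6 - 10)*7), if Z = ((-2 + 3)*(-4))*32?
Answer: -35616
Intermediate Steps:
T = 446 (T = 240 + 206 = 446)
Z = -128 (Z = (1*(-4))*32 = -4*32 = -128)
(T + Z)*((-6 - 10)*7) = (446 - 128)*((-6 - 10)*7) = 318*(-16*7) = 318*(-112) = -35616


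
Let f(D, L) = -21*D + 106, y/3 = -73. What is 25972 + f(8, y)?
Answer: 25910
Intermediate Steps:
y = -219 (y = 3*(-73) = -219)
f(D, L) = 106 - 21*D
25972 + f(8, y) = 25972 + (106 - 21*8) = 25972 + (106 - 168) = 25972 - 62 = 25910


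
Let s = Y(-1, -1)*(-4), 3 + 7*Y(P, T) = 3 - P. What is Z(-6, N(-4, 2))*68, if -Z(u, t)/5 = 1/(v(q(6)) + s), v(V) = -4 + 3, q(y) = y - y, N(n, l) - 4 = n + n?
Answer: 2380/11 ≈ 216.36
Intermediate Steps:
N(n, l) = 4 + 2*n (N(n, l) = 4 + (n + n) = 4 + 2*n)
q(y) = 0
Y(P, T) = -P/7 (Y(P, T) = -3/7 + (3 - P)/7 = -3/7 + (3/7 - P/7) = -P/7)
s = -4/7 (s = -1/7*(-1)*(-4) = (1/7)*(-4) = -4/7 ≈ -0.57143)
v(V) = -1
Z(u, t) = 35/11 (Z(u, t) = -5/(-1 - 4/7) = -5/(-11/7) = -5*(-7/11) = 35/11)
Z(-6, N(-4, 2))*68 = (35/11)*68 = 2380/11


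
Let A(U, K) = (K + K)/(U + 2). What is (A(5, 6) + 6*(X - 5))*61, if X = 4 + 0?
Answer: -1830/7 ≈ -261.43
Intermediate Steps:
X = 4
A(U, K) = 2*K/(2 + U) (A(U, K) = (2*K)/(2 + U) = 2*K/(2 + U))
(A(5, 6) + 6*(X - 5))*61 = (2*6/(2 + 5) + 6*(4 - 5))*61 = (2*6/7 + 6*(-1))*61 = (2*6*(1/7) - 6)*61 = (12/7 - 6)*61 = -30/7*61 = -1830/7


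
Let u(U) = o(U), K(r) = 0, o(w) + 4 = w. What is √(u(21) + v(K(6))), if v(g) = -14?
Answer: √3 ≈ 1.7320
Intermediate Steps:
o(w) = -4 + w
u(U) = -4 + U
√(u(21) + v(K(6))) = √((-4 + 21) - 14) = √(17 - 14) = √3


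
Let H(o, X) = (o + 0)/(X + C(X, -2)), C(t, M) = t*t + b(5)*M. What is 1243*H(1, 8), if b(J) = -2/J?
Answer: 6215/364 ≈ 17.074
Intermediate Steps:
C(t, M) = t² - 2*M/5 (C(t, M) = t*t + (-2/5)*M = t² + (-2*⅕)*M = t² - 2*M/5)
H(o, X) = o/(⅘ + X + X²) (H(o, X) = (o + 0)/(X + (X² - ⅖*(-2))) = o/(X + (X² + ⅘)) = o/(X + (⅘ + X²)) = o/(⅘ + X + X²))
1243*H(1, 8) = 1243*(5*1/(4 + 5*8 + 5*8²)) = 1243*(5*1/(4 + 40 + 5*64)) = 1243*(5*1/(4 + 40 + 320)) = 1243*(5*1/364) = 1243*(5*1*(1/364)) = 1243*(5/364) = 6215/364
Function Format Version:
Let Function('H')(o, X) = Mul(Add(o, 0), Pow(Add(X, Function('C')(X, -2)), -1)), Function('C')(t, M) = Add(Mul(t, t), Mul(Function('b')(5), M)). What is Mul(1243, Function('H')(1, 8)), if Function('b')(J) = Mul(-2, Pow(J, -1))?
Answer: Rational(6215, 364) ≈ 17.074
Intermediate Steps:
Function('C')(t, M) = Add(Pow(t, 2), Mul(Rational(-2, 5), M)) (Function('C')(t, M) = Add(Mul(t, t), Mul(Mul(-2, Pow(5, -1)), M)) = Add(Pow(t, 2), Mul(Mul(-2, Rational(1, 5)), M)) = Add(Pow(t, 2), Mul(Rational(-2, 5), M)))
Function('H')(o, X) = Mul(o, Pow(Add(Rational(4, 5), X, Pow(X, 2)), -1)) (Function('H')(o, X) = Mul(Add(o, 0), Pow(Add(X, Add(Pow(X, 2), Mul(Rational(-2, 5), -2))), -1)) = Mul(o, Pow(Add(X, Add(Pow(X, 2), Rational(4, 5))), -1)) = Mul(o, Pow(Add(X, Add(Rational(4, 5), Pow(X, 2))), -1)) = Mul(o, Pow(Add(Rational(4, 5), X, Pow(X, 2)), -1)))
Mul(1243, Function('H')(1, 8)) = Mul(1243, Mul(5, 1, Pow(Add(4, Mul(5, 8), Mul(5, Pow(8, 2))), -1))) = Mul(1243, Mul(5, 1, Pow(Add(4, 40, Mul(5, 64)), -1))) = Mul(1243, Mul(5, 1, Pow(Add(4, 40, 320), -1))) = Mul(1243, Mul(5, 1, Pow(364, -1))) = Mul(1243, Mul(5, 1, Rational(1, 364))) = Mul(1243, Rational(5, 364)) = Rational(6215, 364)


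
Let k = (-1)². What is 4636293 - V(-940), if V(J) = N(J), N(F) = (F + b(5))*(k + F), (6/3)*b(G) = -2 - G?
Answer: 7500693/2 ≈ 3.7503e+6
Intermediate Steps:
b(G) = -1 - G/2 (b(G) = (-2 - G)/2 = -1 - G/2)
k = 1
N(F) = (1 + F)*(-7/2 + F) (N(F) = (F + (-1 - ½*5))*(1 + F) = (F + (-1 - 5/2))*(1 + F) = (F - 7/2)*(1 + F) = (-7/2 + F)*(1 + F) = (1 + F)*(-7/2 + F))
V(J) = -7/2 + J² - 5*J/2
4636293 - V(-940) = 4636293 - (-7/2 + (-940)² - 5/2*(-940)) = 4636293 - (-7/2 + 883600 + 2350) = 4636293 - 1*1771893/2 = 4636293 - 1771893/2 = 7500693/2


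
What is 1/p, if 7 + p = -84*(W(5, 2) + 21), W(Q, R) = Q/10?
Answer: -1/1813 ≈ -0.00055157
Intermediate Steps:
W(Q, R) = Q/10 (W(Q, R) = Q*(⅒) = Q/10)
p = -1813 (p = -7 - 84*((⅒)*5 + 21) = -7 - 84*(½ + 21) = -7 - 84*43/2 = -7 - 1806 = -1813)
1/p = 1/(-1813) = -1/1813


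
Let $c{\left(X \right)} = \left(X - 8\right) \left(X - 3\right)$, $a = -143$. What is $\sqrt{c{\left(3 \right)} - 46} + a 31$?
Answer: $-4433 + i \sqrt{46} \approx -4433.0 + 6.7823 i$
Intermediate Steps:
$c{\left(X \right)} = \left(-8 + X\right) \left(-3 + X\right)$
$\sqrt{c{\left(3 \right)} - 46} + a 31 = \sqrt{\left(24 + 3^{2} - 33\right) - 46} - 4433 = \sqrt{\left(24 + 9 - 33\right) - 46} - 4433 = \sqrt{0 - 46} - 4433 = \sqrt{-46} - 4433 = i \sqrt{46} - 4433 = -4433 + i \sqrt{46}$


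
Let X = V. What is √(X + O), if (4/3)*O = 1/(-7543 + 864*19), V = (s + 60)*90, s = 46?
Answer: √3004341749259/17746 ≈ 97.673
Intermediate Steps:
V = 9540 (V = (46 + 60)*90 = 106*90 = 9540)
X = 9540
O = 3/35492 (O = 3/(4*(-7543 + 864*19)) = 3/(4*(-7543 + 16416)) = (¾)/8873 = (¾)*(1/8873) = 3/35492 ≈ 8.4526e-5)
√(X + O) = √(9540 + 3/35492) = √(338593683/35492) = √3004341749259/17746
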